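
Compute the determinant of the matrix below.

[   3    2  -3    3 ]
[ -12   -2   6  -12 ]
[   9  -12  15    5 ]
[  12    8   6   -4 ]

det(A) = -432

Forward elimination:
R2 <- R2 - (-4)*R1:  [  0   6  -6   0 ]
R3 <- R3 - (3)*R1:  [   0  -18   24   -4 ]
R4 <- R4 - (4)*R1:  [   0    0   18  -16 ]
R3 <- R3 - (-3)*R2:  [  0   0   6  -4 ]
R4 <- R4 - (3)*R3:  [  0   0   0  -4 ]
Upper-triangular form:
[ 3  2  -3   3 ]
[ 0  6  -6   0 ]
[ 0  0   6  -4 ]
[ 0  0   0  -4 ]
det(A) = (-1)^0 * (3) * (6) * (6) * (-4) = -432  (0 row swaps -> sign +1)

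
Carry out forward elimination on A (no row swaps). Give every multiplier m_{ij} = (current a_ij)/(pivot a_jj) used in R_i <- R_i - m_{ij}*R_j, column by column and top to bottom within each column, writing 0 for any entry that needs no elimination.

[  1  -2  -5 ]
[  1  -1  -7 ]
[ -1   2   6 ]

multipliers: 1, -1, 0

Forward elimination:
R2 <- R2 - (1)*R1:  [  0   1  -2 ]
R3 <- R3 - (-1)*R1:  [ 0  0  1 ]
R3: entry in column 2 is already 0 -> m_{32} = 0 (no row operation needed)
Multipliers (in order of application): m_{21} = 1, m_{31} = -1, m_{32} = 0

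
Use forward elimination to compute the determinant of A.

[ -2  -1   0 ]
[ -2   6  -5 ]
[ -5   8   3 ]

Forward elimination:
R2 <- R2 - (1)*R1:  [  0   7  -5 ]
R3 <- R3 - (5/2)*R1:  [    0  21/2     3 ]
R3 <- R3 - (3/2)*R2:  [    0     0  21/2 ]
Upper-triangular form:
[ -2  -1     0 ]
[  0   7    -5 ]
[  0   0  21/2 ]
det(A) = (-1)^0 * (-2) * (7) * (21/2) = -147  (0 row swaps -> sign +1)

det(A) = -147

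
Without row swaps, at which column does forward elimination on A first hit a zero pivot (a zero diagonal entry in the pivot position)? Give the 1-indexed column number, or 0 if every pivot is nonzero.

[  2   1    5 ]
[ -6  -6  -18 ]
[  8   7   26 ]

first zero-pivot column = 0

Naive forward elimination:
R2 <- R2 - (-3)*R1:  [  0  -3  -3 ]
R3 <- R3 - (4)*R1:  [ 0  3  6 ]
R3 <- R3 - (-1)*R2:  [ 0  0  3 ]
All pivots nonzero; naive elimination completes without hitting a zero pivot.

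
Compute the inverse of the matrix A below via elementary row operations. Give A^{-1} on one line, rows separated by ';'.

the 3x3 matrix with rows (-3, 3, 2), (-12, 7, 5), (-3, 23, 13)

Gauss-Jordan on [A | I]:
R1 <- (1/-3)*R1:  [    1    -1  -2/3  |  -1/3     0     0 ]
R2 <- R2 - (-12)*R1:  [  0  -5  -3  |  -4   1   0 ]
R3 <- R3 - (-3)*R1:  [  0  20  11  |  -1   0   1 ]
R2 <- (1/-5)*R2:  [    0     1   3/5  |   4/5  -1/5     0 ]
R1 <- R1 - (-1)*R2:  [     1      0  -1/15  |   7/15   -1/5      0 ]
R3 <- R3 - (20)*R2:  [   0    0   -1  |  -17    4    1 ]
R3 <- (1/-1)*R3:  [  0   0   1  |  17  -4  -1 ]
R1 <- R1 - (-1/15)*R3:  [     1      0      0  |    8/5  -7/15  -1/15 ]
R2 <- R2 - (3/5)*R3:  [     0      1      0  |  -47/5   11/5    3/5 ]
Right block of [I | A^{-1}] is the inverse:
[   8/5  -7/15  -1/15 ]
[ -47/5   11/5    3/5 ]
[    17     -4     -1 ]

inverse = [8/5 -7/15 -1/15; -47/5 11/5 3/5; 17 -4 -1]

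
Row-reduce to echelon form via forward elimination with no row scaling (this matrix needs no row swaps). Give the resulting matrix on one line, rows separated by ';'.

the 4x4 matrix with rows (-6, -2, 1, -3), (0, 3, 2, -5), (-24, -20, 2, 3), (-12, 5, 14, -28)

Forward elimination:
R3 <- R3 - (4)*R1:  [   0  -12   -2   15 ]
R4 <- R4 - (2)*R1:  [   0    9   12  -22 ]
R3 <- R3 - (-4)*R2:  [  0   0   6  -5 ]
R4 <- R4 - (3)*R2:  [  0   0   6  -7 ]
R4 <- R4 - (1)*R3:  [  0   0   0  -2 ]
Row echelon form:
[ -6  -2  1  -3 ]
[  0   3  2  -5 ]
[  0   0  6  -5 ]
[  0   0  0  -2 ]

REF = [-6 -2 1 -3; 0 3 2 -5; 0 0 6 -5; 0 0 0 -2]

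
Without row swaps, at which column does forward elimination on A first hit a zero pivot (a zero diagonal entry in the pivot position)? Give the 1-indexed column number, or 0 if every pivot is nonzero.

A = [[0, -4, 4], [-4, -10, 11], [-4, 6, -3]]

Naive forward elimination:
Pivot entry (1,1) is zero but row 2 has -4 in column 1 -> naive elimination stops; a row interchange (e.g. R1 <-> R2) would be required here.

first zero-pivot column = 1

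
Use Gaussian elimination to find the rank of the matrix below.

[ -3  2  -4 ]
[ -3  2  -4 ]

Row reduction:
R2 <- R2 - (1)*R1:  [ 0  0  0 ]
Row echelon form:
[ -3  2  -4 ]
[  0  0   0 ]
Nonzero rows / pivot columns: 1

rank(A) = 1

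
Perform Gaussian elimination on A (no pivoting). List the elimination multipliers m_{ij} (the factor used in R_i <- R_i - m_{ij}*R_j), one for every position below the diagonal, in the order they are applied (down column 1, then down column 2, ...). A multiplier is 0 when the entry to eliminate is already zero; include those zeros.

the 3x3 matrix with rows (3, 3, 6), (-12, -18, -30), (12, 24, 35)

multipliers: -4, 4, -2

Forward elimination:
R2 <- R2 - (-4)*R1:  [  0  -6  -6 ]
R3 <- R3 - (4)*R1:  [  0  12  11 ]
R3 <- R3 - (-2)*R2:  [  0   0  -1 ]
Multipliers (in order of application): m_{21} = -4, m_{31} = 4, m_{32} = -2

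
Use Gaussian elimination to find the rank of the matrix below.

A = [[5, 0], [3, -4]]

rank(A) = 2

Row reduction:
R2 <- R2 - (3/5)*R1:  [  0  -4 ]
Row echelon form:
[ 5   0 ]
[ 0  -4 ]
Nonzero rows / pivot columns: 2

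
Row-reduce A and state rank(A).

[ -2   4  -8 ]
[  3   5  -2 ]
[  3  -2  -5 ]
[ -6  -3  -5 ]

rank(A) = 3

Row reduction:
R2 <- R2 - (-3/2)*R1:  [   0   11  -14 ]
R3 <- R3 - (-3/2)*R1:  [   0    4  -17 ]
R4 <- R4 - (3)*R1:  [   0  -15   19 ]
R3 <- R3 - (4/11)*R2:  [       0        0  -131/11 ]
R4 <- R4 - (-15/11)*R2:  [     0      0  -1/11 ]
R4 <- R4 - (1/131)*R3:  [ 0  0  0 ]
Row echelon form:
[ -2   4       -8 ]
[  0  11      -14 ]
[  0   0  -131/11 ]
[  0   0        0 ]
Nonzero rows / pivot columns: 3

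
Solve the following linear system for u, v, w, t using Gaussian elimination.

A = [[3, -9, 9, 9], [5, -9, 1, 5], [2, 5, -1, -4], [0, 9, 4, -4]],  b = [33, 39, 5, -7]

(5, -3, 2, -3)

Forward elimination on [A|b]:
R2 <- R2 - (5/3)*R1:  [   0    6  -14  -10  -16 ]
R3 <- R3 - (2/3)*R1:  [   0   11   -7  -10  -17 ]
R3 <- R3 - (11/6)*R2:  [    0     0  56/3  25/3  37/3 ]
R4 <- R4 - (3/2)*R2:  [  0   0  25  11  17 ]
R4 <- R4 - (75/56)*R3:  [     0      0      0  -9/56  27/56 ]
Row echelon form:
[ 3  -9     9      9  |     33 ]
[ 0   6   -14    -10  |    -16 ]
[ 0   0  56/3   25/3  |   37/3 ]
[ 0   0     0  -9/56  |  27/56 ]
Back-substitution:
t = (27/56) / (-9/56) = -3
w = (37/3 - (25/3)*(-3)) / (56/3) = 2
v = (-16 - (-14)*(2) - (-10)*(-3)) / 6 = -3
u = (33 - (-9)*(-3) - (9)*(2) - (9)*(-3)) / 3 = 5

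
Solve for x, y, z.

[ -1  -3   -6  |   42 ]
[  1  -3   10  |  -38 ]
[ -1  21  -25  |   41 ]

(0, -4, -5)

Forward elimination on [A|b]:
R2 <- R2 - (-1)*R1:  [  0  -6   4   4 ]
R3 <- R3 - (1)*R1:  [   0   24  -19   -1 ]
R3 <- R3 - (-4)*R2:  [  0   0  -3  15 ]
Row echelon form:
[ -1  -3  -6  |  42 ]
[  0  -6   4  |   4 ]
[  0   0  -3  |  15 ]
Back-substitution:
z = (15) / -3 = -5
y = (4 - (4)*(-5)) / -6 = -4
x = (42 - (-3)*(-4) - (-6)*(-5)) / -1 = 0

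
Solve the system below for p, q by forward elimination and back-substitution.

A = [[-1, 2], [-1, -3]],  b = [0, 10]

(-4, -2)

Forward elimination on [A|b]:
R2 <- R2 - (1)*R1:  [  0  -5  10 ]
Row echelon form:
[ -1   2  |   0 ]
[  0  -5  |  10 ]
Back-substitution:
q = (10) / -5 = -2
p = (0 - (2)*(-2)) / -1 = -4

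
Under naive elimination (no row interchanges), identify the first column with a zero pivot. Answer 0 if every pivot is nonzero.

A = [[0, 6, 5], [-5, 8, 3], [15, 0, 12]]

Naive forward elimination:
Pivot entry (1,1) is zero but row 2 has -5 in column 1 -> naive elimination stops; a row interchange (e.g. R1 <-> R2) would be required here.

first zero-pivot column = 1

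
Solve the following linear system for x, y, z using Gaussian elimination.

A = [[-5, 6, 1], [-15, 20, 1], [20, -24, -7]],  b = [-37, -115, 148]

Forward elimination on [A|b]:
R2 <- R2 - (3)*R1:  [  0   2  -2  -4 ]
R3 <- R3 - (-4)*R1:  [  0   0  -3   0 ]
Row echelon form:
[ -5  6   1  |  -37 ]
[  0  2  -2  |   -4 ]
[  0  0  -3  |    0 ]
Back-substitution:
z = (0) / -3 = 0
y = (-4 - (-2)*(0)) / 2 = -2
x = (-37 - (6)*(-2) - (1)*(0)) / -5 = 5

(5, -2, 0)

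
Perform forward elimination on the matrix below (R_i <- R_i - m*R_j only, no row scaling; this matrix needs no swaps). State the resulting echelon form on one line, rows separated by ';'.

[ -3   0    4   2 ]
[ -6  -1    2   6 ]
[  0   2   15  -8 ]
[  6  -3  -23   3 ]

Forward elimination:
R2 <- R2 - (2)*R1:  [  0  -1  -6   2 ]
R4 <- R4 - (-2)*R1:  [   0   -3  -15    7 ]
R3 <- R3 - (-2)*R2:  [  0   0   3  -4 ]
R4 <- R4 - (3)*R2:  [ 0  0  3  1 ]
R4 <- R4 - (1)*R3:  [ 0  0  0  5 ]
Row echelon form:
[ -3   0   4   2 ]
[  0  -1  -6   2 ]
[  0   0   3  -4 ]
[  0   0   0   5 ]

REF = [-3 0 4 2; 0 -1 -6 2; 0 0 3 -4; 0 0 0 5]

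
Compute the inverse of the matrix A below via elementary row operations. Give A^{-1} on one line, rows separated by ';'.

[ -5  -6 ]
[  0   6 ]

inverse = [-1/5 -1/5; 0 1/6]

Gauss-Jordan on [A | I]:
R1 <- (1/-5)*R1:  [    1   6/5  |  -1/5     0 ]
R2 <- (1/6)*R2:  [   0    1  |    0  1/6 ]
R1 <- R1 - (6/5)*R2:  [    1     0  |  -1/5  -1/5 ]
Right block of [I | A^{-1}] is the inverse:
[ -1/5  -1/5 ]
[    0   1/6 ]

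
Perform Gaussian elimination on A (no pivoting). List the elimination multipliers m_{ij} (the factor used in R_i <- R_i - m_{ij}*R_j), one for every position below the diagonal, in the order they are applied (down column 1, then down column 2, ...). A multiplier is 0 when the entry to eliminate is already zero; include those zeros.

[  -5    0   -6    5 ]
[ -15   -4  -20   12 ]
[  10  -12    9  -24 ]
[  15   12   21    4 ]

multipliers: 3, -2, -3, 3, -3, -1

Forward elimination:
R2 <- R2 - (3)*R1:  [  0  -4  -2  -3 ]
R3 <- R3 - (-2)*R1:  [   0  -12   -3  -14 ]
R4 <- R4 - (-3)*R1:  [  0  12   3  19 ]
R3 <- R3 - (3)*R2:  [  0   0   3  -5 ]
R4 <- R4 - (-3)*R2:  [  0   0  -3  10 ]
R4 <- R4 - (-1)*R3:  [ 0  0  0  5 ]
Multipliers (in order of application): m_{21} = 3, m_{31} = -2, m_{41} = -3, m_{32} = 3, m_{42} = -3, m_{43} = -1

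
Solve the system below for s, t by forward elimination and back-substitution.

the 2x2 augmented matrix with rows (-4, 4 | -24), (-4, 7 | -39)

Forward elimination on [A|b]:
R2 <- R2 - (1)*R1:  [   0    3  -15 ]
Row echelon form:
[ -4  4  |  -24 ]
[  0  3  |  -15 ]
Back-substitution:
t = (-15) / 3 = -5
s = (-24 - (4)*(-5)) / -4 = 1

(1, -5)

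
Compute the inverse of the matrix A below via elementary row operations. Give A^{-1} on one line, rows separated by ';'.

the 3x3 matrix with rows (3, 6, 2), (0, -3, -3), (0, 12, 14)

inverse = [1/3 10/3 2/3; 0 -7/3 -1/2; 0 2 1/2]

Gauss-Jordan on [A | I]:
R1 <- (1/3)*R1:  [   1    2  2/3  |  1/3    0    0 ]
R2 <- (1/-3)*R2:  [    0     1     1  |     0  -1/3     0 ]
R1 <- R1 - (2)*R2:  [    1     0  -4/3  |   1/3   2/3     0 ]
R3 <- R3 - (12)*R2:  [ 0  0  2  |  0  4  1 ]
R3 <- (1/2)*R3:  [   0    0    1  |    0    2  1/2 ]
R1 <- R1 - (-4/3)*R3:  [    1     0     0  |   1/3  10/3   2/3 ]
R2 <- R2 - (1)*R3:  [    0     1     0  |     0  -7/3  -1/2 ]
Right block of [I | A^{-1}] is the inverse:
[ 1/3  10/3   2/3 ]
[   0  -7/3  -1/2 ]
[   0     2   1/2 ]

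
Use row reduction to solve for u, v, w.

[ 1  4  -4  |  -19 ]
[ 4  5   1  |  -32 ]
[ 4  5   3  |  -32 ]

Forward elimination on [A|b]:
R2 <- R2 - (4)*R1:  [   0  -11   17   44 ]
R3 <- R3 - (4)*R1:  [   0  -11   19   44 ]
R3 <- R3 - (1)*R2:  [ 0  0  2  0 ]
Row echelon form:
[ 1    4  -4  |  -19 ]
[ 0  -11  17  |   44 ]
[ 0    0   2  |    0 ]
Back-substitution:
w = (0) / 2 = 0
v = (44 - (17)*(0)) / -11 = -4
u = (-19 - (4)*(-4) - (-4)*(0)) / 1 = -3

(-3, -4, 0)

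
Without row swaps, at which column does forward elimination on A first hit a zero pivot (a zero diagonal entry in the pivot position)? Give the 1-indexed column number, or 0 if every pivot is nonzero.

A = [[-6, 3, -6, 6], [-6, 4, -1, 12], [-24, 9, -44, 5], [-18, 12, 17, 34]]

first zero-pivot column = 0

Naive forward elimination:
R2 <- R2 - (1)*R1:  [ 0  1  5  6 ]
R3 <- R3 - (4)*R1:  [   0   -3  -20  -19 ]
R4 <- R4 - (3)*R1:  [  0   3  35  16 ]
R3 <- R3 - (-3)*R2:  [  0   0  -5  -1 ]
R4 <- R4 - (3)*R2:  [  0   0  20  -2 ]
R4 <- R4 - (-4)*R3:  [  0   0   0  -6 ]
All pivots nonzero; naive elimination completes without hitting a zero pivot.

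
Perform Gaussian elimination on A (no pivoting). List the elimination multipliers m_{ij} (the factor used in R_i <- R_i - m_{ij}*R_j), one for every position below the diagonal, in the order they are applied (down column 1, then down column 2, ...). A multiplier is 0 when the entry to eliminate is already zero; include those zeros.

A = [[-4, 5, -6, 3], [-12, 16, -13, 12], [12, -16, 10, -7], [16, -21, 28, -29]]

Forward elimination:
R2 <- R2 - (3)*R1:  [ 0  1  5  3 ]
R3 <- R3 - (-3)*R1:  [  0  -1  -8   2 ]
R4 <- R4 - (-4)*R1:  [   0   -1    4  -17 ]
R3 <- R3 - (-1)*R2:  [  0   0  -3   5 ]
R4 <- R4 - (-1)*R2:  [   0    0    9  -14 ]
R4 <- R4 - (-3)*R3:  [ 0  0  0  1 ]
Multipliers (in order of application): m_{21} = 3, m_{31} = -3, m_{41} = -4, m_{32} = -1, m_{42} = -1, m_{43} = -3

multipliers: 3, -3, -4, -1, -1, -3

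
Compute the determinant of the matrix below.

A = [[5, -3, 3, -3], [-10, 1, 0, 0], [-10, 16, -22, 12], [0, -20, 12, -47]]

det(A) = -500

Forward elimination:
R2 <- R2 - (-2)*R1:  [  0  -5   6  -6 ]
R3 <- R3 - (-2)*R1:  [   0   10  -16    6 ]
R3 <- R3 - (-2)*R2:  [  0   0  -4  -6 ]
R4 <- R4 - (4)*R2:  [   0    0  -12  -23 ]
R4 <- R4 - (3)*R3:  [  0   0   0  -5 ]
Upper-triangular form:
[ 5  -3   3  -3 ]
[ 0  -5   6  -6 ]
[ 0   0  -4  -6 ]
[ 0   0   0  -5 ]
det(A) = (-1)^0 * (5) * (-5) * (-4) * (-5) = -500  (0 row swaps -> sign +1)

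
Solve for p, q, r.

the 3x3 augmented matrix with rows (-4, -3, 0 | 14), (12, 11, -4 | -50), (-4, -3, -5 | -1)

(-5, 2, 3)

Forward elimination on [A|b]:
R2 <- R2 - (-3)*R1:  [  0   2  -4  -8 ]
R3 <- R3 - (1)*R1:  [   0    0   -5  -15 ]
Row echelon form:
[ -4  -3   0  |   14 ]
[  0   2  -4  |   -8 ]
[  0   0  -5  |  -15 ]
Back-substitution:
r = (-15) / -5 = 3
q = (-8 - (-4)*(3)) / 2 = 2
p = (14 - (-3)*(2)) / -4 = -5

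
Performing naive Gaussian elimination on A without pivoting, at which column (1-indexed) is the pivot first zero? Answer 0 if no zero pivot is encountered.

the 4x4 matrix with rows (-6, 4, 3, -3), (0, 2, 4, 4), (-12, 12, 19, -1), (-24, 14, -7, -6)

first zero-pivot column = 0

Naive forward elimination:
R3 <- R3 - (2)*R1:  [  0   4  13   5 ]
R4 <- R4 - (4)*R1:  [   0   -2  -19    6 ]
R3 <- R3 - (2)*R2:  [  0   0   5  -3 ]
R4 <- R4 - (-1)*R2:  [   0    0  -15   10 ]
R4 <- R4 - (-3)*R3:  [ 0  0  0  1 ]
All pivots nonzero; naive elimination completes without hitting a zero pivot.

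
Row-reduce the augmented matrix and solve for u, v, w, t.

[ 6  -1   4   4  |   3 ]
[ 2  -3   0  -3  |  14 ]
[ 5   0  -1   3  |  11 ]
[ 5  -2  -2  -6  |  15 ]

(1, -5, -3, 1)

Forward elimination on [A|b]:
R2 <- R2 - (1/3)*R1:  [     0   -8/3   -4/3  -13/3     13 ]
R3 <- R3 - (5/6)*R1:  [     0    5/6  -13/3   -1/3   17/2 ]
R4 <- R4 - (5/6)*R1:  [     0   -7/6  -16/3  -28/3   25/2 ]
R3 <- R3 - (-5/16)*R2:  [      0       0   -19/4  -27/16  201/16 ]
R4 <- R4 - (7/16)*R2:  [       0        0    -19/4  -119/16   109/16 ]
R4 <- R4 - (1)*R3:  [     0      0      0  -23/4  -23/4 ]
Row echelon form:
[ 6    -1      4       4  |       3 ]
[ 0  -8/3   -4/3   -13/3  |      13 ]
[ 0     0  -19/4  -27/16  |  201/16 ]
[ 0     0      0   -23/4  |   -23/4 ]
Back-substitution:
t = (-23/4) / (-23/4) = 1
w = (201/16 - (-27/16)*(1)) / (-19/4) = -3
v = (13 - (-4/3)*(-3) - (-13/3)*(1)) / (-8/3) = -5
u = (3 - (-1)*(-5) - (4)*(-3) - (4)*(1)) / 6 = 1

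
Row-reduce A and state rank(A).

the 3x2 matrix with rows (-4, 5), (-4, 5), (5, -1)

Row reduction:
R2 <- R2 - (1)*R1:  [ 0  0 ]
R3 <- R3 - (-5/4)*R1:  [    0  21/4 ]
R2 <-> R3   (pivot in column 2 was zero)
[ -4     5 ]
[  0  21/4 ]
[  0     0 ]
Row echelon form:
[ -4     5 ]
[  0  21/4 ]
[  0     0 ]
Nonzero rows / pivot columns: 2

rank(A) = 2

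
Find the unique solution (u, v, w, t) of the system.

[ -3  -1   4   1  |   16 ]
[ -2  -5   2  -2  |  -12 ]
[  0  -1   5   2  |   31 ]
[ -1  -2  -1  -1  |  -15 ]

Forward elimination on [A|b]:
R2 <- R2 - (2/3)*R1:  [     0  -13/3   -2/3   -8/3  -68/3 ]
R4 <- R4 - (1/3)*R1:  [     0   -5/3   -7/3   -4/3  -61/3 ]
R3 <- R3 - (3/13)*R2:  [      0       0   67/13   34/13  471/13 ]
R4 <- R4 - (5/13)*R2:  [       0        0   -27/13    -4/13  -151/13 ]
R4 <- R4 - (-27/67)*R3:  [      0       0       0   50/67  200/67 ]
Row echelon form:
[ -3     -1      4      1  |      16 ]
[  0  -13/3   -2/3   -8/3  |   -68/3 ]
[  0      0  67/13  34/13  |  471/13 ]
[  0      0      0  50/67  |  200/67 ]
Back-substitution:
t = (200/67) / (50/67) = 4
w = (471/13 - (34/13)*(4)) / (67/13) = 5
v = (-68/3 - (-2/3)*(5) - (-8/3)*(4)) / (-13/3) = 2
u = (16 - (-1)*(2) - (4)*(5) - (1)*(4)) / -3 = 2

(2, 2, 5, 4)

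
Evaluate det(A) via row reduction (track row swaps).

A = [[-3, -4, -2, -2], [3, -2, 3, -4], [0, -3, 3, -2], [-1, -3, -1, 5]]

det(A) = 341

Forward elimination:
R2 <- R2 - (-1)*R1:  [  0  -6   1  -6 ]
R4 <- R4 - (1/3)*R1:  [    0  -5/3  -1/3  17/3 ]
R3 <- R3 - (1/2)*R2:  [   0    0  5/2    1 ]
R4 <- R4 - (5/18)*R2:  [      0       0  -11/18    22/3 ]
R4 <- R4 - (-11/45)*R3:  [      0       0       0  341/45 ]
Upper-triangular form:
[ -3  -4   -2      -2 ]
[  0  -6    1      -6 ]
[  0   0  5/2       1 ]
[  0   0    0  341/45 ]
det(A) = (-1)^0 * (-3) * (-6) * (5/2) * (341/45) = 341  (0 row swaps -> sign +1)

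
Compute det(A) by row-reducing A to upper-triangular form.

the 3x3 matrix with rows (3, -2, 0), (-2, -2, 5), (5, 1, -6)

Forward elimination:
R2 <- R2 - (-2/3)*R1:  [     0  -10/3      5 ]
R3 <- R3 - (5/3)*R1:  [    0  13/3    -6 ]
R3 <- R3 - (-13/10)*R2:  [   0    0  1/2 ]
Upper-triangular form:
[ 3     -2    0 ]
[ 0  -10/3    5 ]
[ 0      0  1/2 ]
det(A) = (-1)^0 * (3) * (-10/3) * (1/2) = -5  (0 row swaps -> sign +1)

det(A) = -5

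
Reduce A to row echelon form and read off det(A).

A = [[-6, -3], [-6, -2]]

det(A) = -6

Forward elimination:
R2 <- R2 - (1)*R1:  [ 0  1 ]
Upper-triangular form:
[ -6  -3 ]
[  0   1 ]
det(A) = (-1)^0 * (-6) * (1) = -6  (0 row swaps -> sign +1)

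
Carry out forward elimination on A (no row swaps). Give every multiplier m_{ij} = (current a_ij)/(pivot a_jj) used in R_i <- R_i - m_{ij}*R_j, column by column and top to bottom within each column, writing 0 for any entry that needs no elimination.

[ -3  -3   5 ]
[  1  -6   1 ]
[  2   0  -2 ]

multipliers: -1/3, -2/3, 2/7

Forward elimination:
R2 <- R2 - (-1/3)*R1:  [   0   -7  8/3 ]
R3 <- R3 - (-2/3)*R1:  [   0   -2  4/3 ]
R3 <- R3 - (2/7)*R2:  [   0    0  4/7 ]
Multipliers (in order of application): m_{21} = -1/3, m_{31} = -2/3, m_{32} = 2/7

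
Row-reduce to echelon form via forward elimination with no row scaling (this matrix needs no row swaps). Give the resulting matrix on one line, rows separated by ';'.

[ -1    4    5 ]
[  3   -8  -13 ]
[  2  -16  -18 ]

Forward elimination:
R2 <- R2 - (-3)*R1:  [ 0  4  2 ]
R3 <- R3 - (-2)*R1:  [  0  -8  -8 ]
R3 <- R3 - (-2)*R2:  [  0   0  -4 ]
Row echelon form:
[ -1  4   5 ]
[  0  4   2 ]
[  0  0  -4 ]

REF = [-1 4 5; 0 4 2; 0 0 -4]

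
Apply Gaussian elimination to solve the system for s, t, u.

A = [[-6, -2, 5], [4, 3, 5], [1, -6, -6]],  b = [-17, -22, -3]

(-3, 5, -5)

Forward elimination on [A|b]:
R2 <- R2 - (-2/3)*R1:  [      0     5/3    25/3  -100/3 ]
R3 <- R3 - (-1/6)*R1:  [     0  -19/3  -31/6  -35/6 ]
R3 <- R3 - (-19/5)*R2:  [      0       0    53/2  -265/2 ]
Row echelon form:
[ -6   -2     5  |     -17 ]
[  0  5/3  25/3  |  -100/3 ]
[  0    0  53/2  |  -265/2 ]
Back-substitution:
u = (-265/2) / (53/2) = -5
t = (-100/3 - (25/3)*(-5)) / (5/3) = 5
s = (-17 - (-2)*(5) - (5)*(-5)) / -6 = -3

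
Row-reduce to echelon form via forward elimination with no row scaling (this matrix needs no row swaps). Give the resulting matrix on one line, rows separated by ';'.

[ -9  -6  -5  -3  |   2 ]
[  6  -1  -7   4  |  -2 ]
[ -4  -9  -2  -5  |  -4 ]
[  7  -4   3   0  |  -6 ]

REF = [-9 -6 -5 -3 2; 0 -5 -31/3 2 -2/3; 0 0 599/45 -31/5 -182/45; 0 0 0 1275/599 1128/599]

Forward elimination:
R2 <- R2 - (-2/3)*R1:  [     0     -5  -31/3      2   -2/3 ]
R3 <- R3 - (4/9)*R1:  [     0  -19/3    2/9  -11/3  -44/9 ]
R4 <- R4 - (-7/9)*R1:  [     0  -26/3   -8/9   -7/3  -40/9 ]
R3 <- R3 - (19/15)*R2:  [       0        0   599/45    -31/5  -182/45 ]
R4 <- R4 - (26/15)*R2:  [       0        0   766/45    -29/5  -148/45 ]
R4 <- R4 - (766/599)*R3:  [        0         0         0  1275/599  1128/599 ]
Row echelon form:
[ -9  -6      -5        -3  |         2 ]
[  0  -5   -31/3         2  |      -2/3 ]
[  0   0  599/45     -31/5  |   -182/45 ]
[  0   0       0  1275/599  |  1128/599 ]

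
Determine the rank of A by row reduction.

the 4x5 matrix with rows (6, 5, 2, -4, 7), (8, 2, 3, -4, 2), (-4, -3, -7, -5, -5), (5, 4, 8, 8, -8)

Row reduction:
R2 <- R2 - (4/3)*R1:  [     0  -14/3    1/3    4/3  -22/3 ]
R3 <- R3 - (-2/3)*R1:  [     0    1/3  -17/3  -23/3   -1/3 ]
R4 <- R4 - (5/6)*R1:  [     0   -1/6   19/3   34/3  -83/6 ]
R3 <- R3 - (-1/14)*R2:  [      0       0  -79/14   -53/7    -6/7 ]
R4 <- R4 - (1/28)*R2:  [      0       0  177/28    79/7   -95/7 ]
R4 <- R4 - (-177/158)*R3:  [        0         0         0   443/158  -1148/79 ]
Row echelon form:
[ 6      5       2       -4         7 ]
[ 0  -14/3     1/3      4/3     -22/3 ]
[ 0      0  -79/14    -53/7      -6/7 ]
[ 0      0       0  443/158  -1148/79 ]
Nonzero rows / pivot columns: 4

rank(A) = 4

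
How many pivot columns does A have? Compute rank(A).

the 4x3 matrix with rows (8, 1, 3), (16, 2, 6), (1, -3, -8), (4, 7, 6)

Row reduction:
R2 <- R2 - (2)*R1:  [ 0  0  0 ]
R3 <- R3 - (1/8)*R1:  [     0  -25/8  -67/8 ]
R4 <- R4 - (1/2)*R1:  [    0  13/2   9/2 ]
R2 <-> R3   (pivot in column 2 was zero)
[ 8      1      3 ]
[ 0  -25/8  -67/8 ]
[ 0      0      0 ]
[ 0   13/2    9/2 ]
R4 <- R4 - (-52/25)*R2:  [       0        0  -323/25 ]
R3 <-> R4   (pivot in column 3 was zero)
[ 8      1        3 ]
[ 0  -25/8    -67/8 ]
[ 0      0  -323/25 ]
[ 0      0        0 ]
Row echelon form:
[ 8      1        3 ]
[ 0  -25/8    -67/8 ]
[ 0      0  -323/25 ]
[ 0      0        0 ]
Nonzero rows / pivot columns: 3

rank(A) = 3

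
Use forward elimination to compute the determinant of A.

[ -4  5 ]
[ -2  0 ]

det(A) = 10

Forward elimination:
R2 <- R2 - (1/2)*R1:  [    0  -5/2 ]
Upper-triangular form:
[ -4     5 ]
[  0  -5/2 ]
det(A) = (-1)^0 * (-4) * (-5/2) = 10  (0 row swaps -> sign +1)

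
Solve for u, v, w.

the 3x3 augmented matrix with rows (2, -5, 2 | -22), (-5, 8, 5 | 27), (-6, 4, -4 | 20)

Forward elimination on [A|b]:
R2 <- R2 - (-5/2)*R1:  [    0  -9/2    10   -28 ]
R3 <- R3 - (-3)*R1:  [   0  -11    2  -46 ]
R3 <- R3 - (22/9)*R2:  [      0       0  -202/9   202/9 ]
Row echelon form:
[ 2    -5       2  |    -22 ]
[ 0  -9/2      10  |    -28 ]
[ 0     0  -202/9  |  202/9 ]
Back-substitution:
w = (202/9) / (-202/9) = -1
v = (-28 - (10)*(-1)) / (-9/2) = 4
u = (-22 - (-5)*(4) - (2)*(-1)) / 2 = 0

(0, 4, -1)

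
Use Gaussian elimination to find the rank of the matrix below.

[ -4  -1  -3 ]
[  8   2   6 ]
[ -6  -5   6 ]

Row reduction:
R2 <- R2 - (-2)*R1:  [ 0  0  0 ]
R3 <- R3 - (3/2)*R1:  [    0  -7/2  21/2 ]
R2 <-> R3   (pivot in column 2 was zero)
[ -4    -1    -3 ]
[  0  -7/2  21/2 ]
[  0     0     0 ]
Row echelon form:
[ -4    -1    -3 ]
[  0  -7/2  21/2 ]
[  0     0     0 ]
Nonzero rows / pivot columns: 2

rank(A) = 2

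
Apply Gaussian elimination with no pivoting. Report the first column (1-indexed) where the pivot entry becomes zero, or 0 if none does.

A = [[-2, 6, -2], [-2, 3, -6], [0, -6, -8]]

Naive forward elimination:
R2 <- R2 - (1)*R1:  [  0  -3  -4 ]
R3 <- R3 - (2)*R2:  [ 0  0  0 ]
Matrix at this point:
[ -2   6  -2 ]
[  0  -3  -4 ]
[  0   0   0 ]
Pivot entry (3,3) in the last row is zero and there are no rows below to swap with -> zero pivot in column 3 (A is singular).

first zero-pivot column = 3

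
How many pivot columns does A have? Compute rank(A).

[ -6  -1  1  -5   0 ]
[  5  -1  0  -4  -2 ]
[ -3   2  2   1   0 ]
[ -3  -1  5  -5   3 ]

Row reduction:
R2 <- R2 - (-5/6)*R1:  [     0  -11/6    5/6  -49/6     -2 ]
R3 <- R3 - (1/2)*R1:  [   0  5/2  3/2  7/2    0 ]
R4 <- R4 - (1/2)*R1:  [    0  -1/2   9/2  -5/2     3 ]
R3 <- R3 - (-15/11)*R2:  [      0       0   29/11  -84/11  -30/11 ]
R4 <- R4 - (3/11)*R2:  [     0      0  47/11  -3/11  39/11 ]
R4 <- R4 - (47/29)*R3:  [      0       0       0  351/29  231/29 ]
Row echelon form:
[ -6     -1      1      -5       0 ]
[  0  -11/6    5/6   -49/6      -2 ]
[  0      0  29/11  -84/11  -30/11 ]
[  0      0      0  351/29  231/29 ]
Nonzero rows / pivot columns: 4

rank(A) = 4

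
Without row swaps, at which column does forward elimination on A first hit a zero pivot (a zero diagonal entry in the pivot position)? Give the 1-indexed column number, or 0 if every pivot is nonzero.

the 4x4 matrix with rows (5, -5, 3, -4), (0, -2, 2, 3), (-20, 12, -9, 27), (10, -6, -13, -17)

first zero-pivot column = 4

Naive forward elimination:
R3 <- R3 - (-4)*R1:  [  0  -8   3  11 ]
R4 <- R4 - (2)*R1:  [   0    4  -19   -9 ]
R3 <- R3 - (4)*R2:  [  0   0  -5  -1 ]
R4 <- R4 - (-2)*R2:  [   0    0  -15   -3 ]
R4 <- R4 - (3)*R3:  [ 0  0  0  0 ]
Matrix at this point:
[ 5  -5   3  -4 ]
[ 0  -2   2   3 ]
[ 0   0  -5  -1 ]
[ 0   0   0   0 ]
Pivot entry (4,4) in the last row is zero and there are no rows below to swap with -> zero pivot in column 4 (A is singular).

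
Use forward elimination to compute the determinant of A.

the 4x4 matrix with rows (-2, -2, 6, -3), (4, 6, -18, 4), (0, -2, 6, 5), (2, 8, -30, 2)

Forward elimination:
R2 <- R2 - (-2)*R1:  [  0   2  -6  -2 ]
R4 <- R4 - (-1)*R1:  [   0    6  -24   -1 ]
R3 <- R3 - (-1)*R2:  [ 0  0  0  3 ]
R4 <- R4 - (3)*R2:  [  0   0  -6   5 ]
R3 <-> R4   (pivot in column 3 was zero)
[ -2  -2   6  -3 ]
[  0   2  -6  -2 ]
[  0   0  -6   5 ]
[  0   0   0   3 ]
Upper-triangular form:
[ -2  -2   6  -3 ]
[  0   2  -6  -2 ]
[  0   0  -6   5 ]
[  0   0   0   3 ]
det(A) = (-1)^1 * (-2) * (2) * (-6) * (3) = -72  (1 row swap -> sign -1)

det(A) = -72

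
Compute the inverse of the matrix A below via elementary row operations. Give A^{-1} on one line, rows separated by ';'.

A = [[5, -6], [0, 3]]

inverse = [1/5 2/5; 0 1/3]

Gauss-Jordan on [A | I]:
R1 <- (1/5)*R1:  [    1  -6/5  |   1/5     0 ]
R2 <- (1/3)*R2:  [   0    1  |    0  1/3 ]
R1 <- R1 - (-6/5)*R2:  [   1    0  |  1/5  2/5 ]
Right block of [I | A^{-1}] is the inverse:
[ 1/5  2/5 ]
[   0  1/3 ]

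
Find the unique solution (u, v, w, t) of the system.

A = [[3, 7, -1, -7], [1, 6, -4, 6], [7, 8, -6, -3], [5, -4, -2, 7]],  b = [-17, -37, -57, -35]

(-5, -2, 2, -2)

Forward elimination on [A|b]:
R2 <- R2 - (1/3)*R1:  [     0   11/3  -11/3   25/3  -94/3 ]
R3 <- R3 - (7/3)*R1:  [     0  -25/3  -11/3   40/3  -52/3 ]
R4 <- R4 - (5/3)*R1:  [     0  -47/3   -1/3   56/3  -20/3 ]
R3 <- R3 - (-25/11)*R2:  [       0        0      -12   355/11  -974/11 ]
R4 <- R4 - (-47/11)*R2:  [        0         0       -16    597/11  -1546/11 ]
R4 <- R4 - (4/3)*R3:  [       0        0        0   371/33  -742/33 ]
Row echelon form:
[ 3     7     -1      -7  |      -17 ]
[ 0  11/3  -11/3    25/3  |    -94/3 ]
[ 0     0    -12  355/11  |  -974/11 ]
[ 0     0      0  371/33  |  -742/33 ]
Back-substitution:
t = (-742/33) / (371/33) = -2
w = (-974/11 - (355/11)*(-2)) / -12 = 2
v = (-94/3 - (-11/3)*(2) - (25/3)*(-2)) / (11/3) = -2
u = (-17 - (7)*(-2) - (-1)*(2) - (-7)*(-2)) / 3 = -5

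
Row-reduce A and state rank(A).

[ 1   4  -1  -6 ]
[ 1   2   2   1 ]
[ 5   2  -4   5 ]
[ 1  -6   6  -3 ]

Row reduction:
R2 <- R2 - (1)*R1:  [  0  -2   3   7 ]
R3 <- R3 - (5)*R1:  [   0  -18    1   35 ]
R4 <- R4 - (1)*R1:  [   0  -10    7    3 ]
R3 <- R3 - (9)*R2:  [   0    0  -26  -28 ]
R4 <- R4 - (5)*R2:  [   0    0   -8  -32 ]
R4 <- R4 - (4/13)*R3:  [       0        0        0  -304/13 ]
Row echelon form:
[ 1   4   -1       -6 ]
[ 0  -2    3        7 ]
[ 0   0  -26      -28 ]
[ 0   0    0  -304/13 ]
Nonzero rows / pivot columns: 4

rank(A) = 4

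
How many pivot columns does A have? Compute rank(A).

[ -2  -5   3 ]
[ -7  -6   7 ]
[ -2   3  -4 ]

rank(A) = 3

Row reduction:
R2 <- R2 - (7/2)*R1:  [    0  23/2  -7/2 ]
R3 <- R3 - (1)*R1:  [  0   8  -7 ]
R3 <- R3 - (16/23)*R2:  [       0        0  -105/23 ]
Row echelon form:
[ -2    -5        3 ]
[  0  23/2     -7/2 ]
[  0     0  -105/23 ]
Nonzero rows / pivot columns: 3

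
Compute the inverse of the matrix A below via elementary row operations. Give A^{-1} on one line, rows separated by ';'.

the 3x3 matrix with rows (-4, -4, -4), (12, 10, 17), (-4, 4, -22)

inverse = [-18 -13/2 -7/4; 49/4 9/2 5/4; 11/2 2 1/2]

Gauss-Jordan on [A | I]:
R1 <- (1/-4)*R1:  [    1     1     1  |  -1/4     0     0 ]
R2 <- R2 - (12)*R1:  [  0  -2   5  |   3   1   0 ]
R3 <- R3 - (-4)*R1:  [   0    8  -18  |   -1    0    1 ]
R2 <- (1/-2)*R2:  [    0     1  -5/2  |  -3/2  -1/2     0 ]
R1 <- R1 - (1)*R2:  [   1    0  7/2  |  5/4  1/2    0 ]
R3 <- R3 - (8)*R2:  [  0   0   2  |  11   4   1 ]
R3 <- (1/2)*R3:  [    0     0     1  |  11/2     2   1/2 ]
R1 <- R1 - (7/2)*R3:  [     1      0      0  |    -18  -13/2   -7/4 ]
R2 <- R2 - (-5/2)*R3:  [    0     1     0  |  49/4   9/2   5/4 ]
Right block of [I | A^{-1}] is the inverse:
[  -18  -13/2  -7/4 ]
[ 49/4    9/2   5/4 ]
[ 11/2      2   1/2 ]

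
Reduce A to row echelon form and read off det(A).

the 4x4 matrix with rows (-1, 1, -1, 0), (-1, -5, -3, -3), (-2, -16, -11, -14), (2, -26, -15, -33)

det(A) = 108

Forward elimination:
R2 <- R2 - (1)*R1:  [  0  -6  -2  -3 ]
R3 <- R3 - (2)*R1:  [   0  -18   -9  -14 ]
R4 <- R4 - (-2)*R1:  [   0  -24  -17  -33 ]
R3 <- R3 - (3)*R2:  [  0   0  -3  -5 ]
R4 <- R4 - (4)*R2:  [   0    0   -9  -21 ]
R4 <- R4 - (3)*R3:  [  0   0   0  -6 ]
Upper-triangular form:
[ -1   1  -1   0 ]
[  0  -6  -2  -3 ]
[  0   0  -3  -5 ]
[  0   0   0  -6 ]
det(A) = (-1)^0 * (-1) * (-6) * (-3) * (-6) = 108  (0 row swaps -> sign +1)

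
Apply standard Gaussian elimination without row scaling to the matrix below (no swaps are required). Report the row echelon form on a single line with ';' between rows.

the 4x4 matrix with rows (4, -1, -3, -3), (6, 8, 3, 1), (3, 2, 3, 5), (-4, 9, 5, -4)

REF = [4 -1 -3 -3; 0 19/2 15/2 11/2; 0 0 117/38 215/38; 0 0 0 -433/117]

Forward elimination:
R2 <- R2 - (3/2)*R1:  [    0  19/2  15/2  11/2 ]
R3 <- R3 - (3/4)*R1:  [    0  11/4  21/4  29/4 ]
R4 <- R4 - (-1)*R1:  [  0   8   2  -7 ]
R3 <- R3 - (11/38)*R2:  [      0       0  117/38  215/38 ]
R4 <- R4 - (16/19)*R2:  [       0        0   -82/19  -221/19 ]
R4 <- R4 - (-164/117)*R3:  [        0         0         0  -433/117 ]
Row echelon form:
[ 4    -1      -3        -3 ]
[ 0  19/2    15/2      11/2 ]
[ 0     0  117/38    215/38 ]
[ 0     0       0  -433/117 ]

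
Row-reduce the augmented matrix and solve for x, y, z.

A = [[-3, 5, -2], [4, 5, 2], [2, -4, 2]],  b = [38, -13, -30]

(-5, 3, -4)

Forward elimination on [A|b]:
R2 <- R2 - (-4/3)*R1:  [     0   35/3   -2/3  113/3 ]
R3 <- R3 - (-2/3)*R1:  [     0   -2/3    2/3  -14/3 ]
R3 <- R3 - (-2/35)*R2:  [      0       0   22/35  -88/35 ]
Row echelon form:
[ -3     5     -2  |      38 ]
[  0  35/3   -2/3  |   113/3 ]
[  0     0  22/35  |  -88/35 ]
Back-substitution:
z = (-88/35) / (22/35) = -4
y = (113/3 - (-2/3)*(-4)) / (35/3) = 3
x = (38 - (5)*(3) - (-2)*(-4)) / -3 = -5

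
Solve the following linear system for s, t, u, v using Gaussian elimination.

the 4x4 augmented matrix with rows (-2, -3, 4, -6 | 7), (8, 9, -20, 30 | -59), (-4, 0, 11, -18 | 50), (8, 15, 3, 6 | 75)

Forward elimination on [A|b]:
R2 <- R2 - (-4)*R1:  [   0   -3   -4    6  -31 ]
R3 <- R3 - (2)*R1:  [  0   6   3  -6  36 ]
R4 <- R4 - (-4)*R1:  [   0    3   19  -18  103 ]
R3 <- R3 - (-2)*R2:  [   0    0   -5    6  -26 ]
R4 <- R4 - (-1)*R2:  [   0    0   15  -12   72 ]
R4 <- R4 - (-3)*R3:  [  0   0   0   6  -6 ]
Row echelon form:
[ -2  -3   4  -6  |    7 ]
[  0  -3  -4   6  |  -31 ]
[  0   0  -5   6  |  -26 ]
[  0   0   0   6  |   -6 ]
Back-substitution:
v = (-6) / 6 = -1
u = (-26 - (6)*(-1)) / -5 = 4
t = (-31 - (-4)*(4) - (6)*(-1)) / -3 = 3
s = (7 - (-3)*(3) - (4)*(4) - (-6)*(-1)) / -2 = 3

(3, 3, 4, -1)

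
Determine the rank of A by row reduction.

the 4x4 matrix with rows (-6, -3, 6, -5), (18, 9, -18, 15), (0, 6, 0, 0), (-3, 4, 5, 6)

rank(A) = 3

Row reduction:
R2 <- R2 - (-3)*R1:  [ 0  0  0  0 ]
R4 <- R4 - (1/2)*R1:  [    0  11/2     2  17/2 ]
R2 <-> R3   (pivot in column 2 was zero)
[ -6    -3  6    -5 ]
[  0     6  0     0 ]
[  0     0  0     0 ]
[  0  11/2  2  17/2 ]
R4 <- R4 - (11/12)*R2:  [    0     0     2  17/2 ]
R3 <-> R4   (pivot in column 3 was zero)
[ -6  -3  6    -5 ]
[  0   6  0     0 ]
[  0   0  2  17/2 ]
[  0   0  0     0 ]
Row echelon form:
[ -6  -3  6    -5 ]
[  0   6  0     0 ]
[  0   0  2  17/2 ]
[  0   0  0     0 ]
Nonzero rows / pivot columns: 3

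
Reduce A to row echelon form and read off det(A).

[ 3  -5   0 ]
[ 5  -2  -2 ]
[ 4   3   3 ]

Forward elimination:
R2 <- R2 - (5/3)*R1:  [    0  19/3    -2 ]
R3 <- R3 - (4/3)*R1:  [    0  29/3     3 ]
R3 <- R3 - (29/19)*R2:  [      0       0  115/19 ]
Upper-triangular form:
[ 3    -5       0 ]
[ 0  19/3      -2 ]
[ 0     0  115/19 ]
det(A) = (-1)^0 * (3) * (19/3) * (115/19) = 115  (0 row swaps -> sign +1)

det(A) = 115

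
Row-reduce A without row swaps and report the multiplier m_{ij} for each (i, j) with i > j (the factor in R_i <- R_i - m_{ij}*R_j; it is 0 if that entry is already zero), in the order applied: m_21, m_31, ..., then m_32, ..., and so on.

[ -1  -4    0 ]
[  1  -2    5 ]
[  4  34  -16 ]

multipliers: -1, -4, -3

Forward elimination:
R2 <- R2 - (-1)*R1:  [  0  -6   5 ]
R3 <- R3 - (-4)*R1:  [   0   18  -16 ]
R3 <- R3 - (-3)*R2:  [  0   0  -1 ]
Multipliers (in order of application): m_{21} = -1, m_{31} = -4, m_{32} = -3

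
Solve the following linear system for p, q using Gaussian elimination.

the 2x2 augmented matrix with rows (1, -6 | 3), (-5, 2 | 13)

(-3, -1)

Forward elimination on [A|b]:
R2 <- R2 - (-5)*R1:  [   0  -28   28 ]
Row echelon form:
[ 1   -6  |   3 ]
[ 0  -28  |  28 ]
Back-substitution:
q = (28) / -28 = -1
p = (3 - (-6)*(-1)) / 1 = -3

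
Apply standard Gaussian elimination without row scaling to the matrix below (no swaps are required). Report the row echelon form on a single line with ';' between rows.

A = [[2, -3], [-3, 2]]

Forward elimination:
R2 <- R2 - (-3/2)*R1:  [    0  -5/2 ]
Row echelon form:
[ 2    -3 ]
[ 0  -5/2 ]

REF = [2 -3; 0 -5/2]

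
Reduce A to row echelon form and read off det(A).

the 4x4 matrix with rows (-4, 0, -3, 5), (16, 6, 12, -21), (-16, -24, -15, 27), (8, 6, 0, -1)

Forward elimination:
R2 <- R2 - (-4)*R1:  [  0   6   0  -1 ]
R3 <- R3 - (4)*R1:  [   0  -24   -3    7 ]
R4 <- R4 - (-2)*R1:  [  0   6  -6   9 ]
R3 <- R3 - (-4)*R2:  [  0   0  -3   3 ]
R4 <- R4 - (1)*R2:  [  0   0  -6  10 ]
R4 <- R4 - (2)*R3:  [ 0  0  0  4 ]
Upper-triangular form:
[ -4  0  -3   5 ]
[  0  6   0  -1 ]
[  0  0  -3   3 ]
[  0  0   0   4 ]
det(A) = (-1)^0 * (-4) * (6) * (-3) * (4) = 288  (0 row swaps -> sign +1)

det(A) = 288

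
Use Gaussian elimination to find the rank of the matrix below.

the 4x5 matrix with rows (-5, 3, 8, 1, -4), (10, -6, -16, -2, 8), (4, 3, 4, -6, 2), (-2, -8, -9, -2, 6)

rank(A) = 3

Row reduction:
R2 <- R2 - (-2)*R1:  [ 0  0  0  0  0 ]
R3 <- R3 - (-4/5)*R1:  [     0   27/5   52/5  -26/5   -6/5 ]
R4 <- R4 - (2/5)*R1:  [     0  -46/5  -61/5  -12/5   38/5 ]
R2 <-> R3   (pivot in column 2 was zero)
[ -5      3      8      1    -4 ]
[  0   27/5   52/5  -26/5  -6/5 ]
[  0      0      0      0     0 ]
[  0  -46/5  -61/5  -12/5  38/5 ]
R4 <- R4 - (-46/27)*R2:  [       0        0   149/27  -304/27     50/9 ]
R3 <-> R4   (pivot in column 3 was zero)
[ -5     3       8        1    -4 ]
[  0  27/5    52/5    -26/5  -6/5 ]
[  0     0  149/27  -304/27  50/9 ]
[  0     0       0        0     0 ]
Row echelon form:
[ -5     3       8        1    -4 ]
[  0  27/5    52/5    -26/5  -6/5 ]
[  0     0  149/27  -304/27  50/9 ]
[  0     0       0        0     0 ]
Nonzero rows / pivot columns: 3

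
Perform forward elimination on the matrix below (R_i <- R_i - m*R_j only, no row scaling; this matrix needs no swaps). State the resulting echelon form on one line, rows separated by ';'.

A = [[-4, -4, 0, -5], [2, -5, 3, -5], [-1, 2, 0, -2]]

REF = [-4 -4 0 -5; 0 -7 3 -15/2; 0 0 9/7 -111/28]

Forward elimination:
R2 <- R2 - (-1/2)*R1:  [     0     -7      3  -15/2 ]
R3 <- R3 - (1/4)*R1:  [    0     3     0  -3/4 ]
R3 <- R3 - (-3/7)*R2:  [       0        0      9/7  -111/28 ]
Row echelon form:
[ -4  -4    0       -5 ]
[  0  -7    3    -15/2 ]
[  0   0  9/7  -111/28 ]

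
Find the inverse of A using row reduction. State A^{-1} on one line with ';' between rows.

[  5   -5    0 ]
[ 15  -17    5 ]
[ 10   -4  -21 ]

Gauss-Jordan on [A | I]:
R1 <- (1/5)*R1:  [   1   -1    0  |  1/5    0    0 ]
R2 <- R2 - (15)*R1:  [  0  -2   5  |  -3   1   0 ]
R3 <- R3 - (10)*R1:  [   0    6  -21  |   -2    0    1 ]
R2 <- (1/-2)*R2:  [    0     1  -5/2  |   3/2  -1/2     0 ]
R1 <- R1 - (-1)*R2:  [     1      0   -5/2  |  17/10   -1/2      0 ]
R3 <- R3 - (6)*R2:  [   0    0   -6  |  -11    3    1 ]
R3 <- (1/-6)*R3:  [    0     0     1  |  11/6  -1/2  -1/6 ]
R1 <- R1 - (-5/2)*R3:  [      1       0       0  |  377/60    -7/4   -5/12 ]
R2 <- R2 - (-5/2)*R3:  [     0      1      0  |  73/12   -7/4  -5/12 ]
Right block of [I | A^{-1}] is the inverse:
[ 377/60  -7/4  -5/12 ]
[  73/12  -7/4  -5/12 ]
[   11/6  -1/2   -1/6 ]

inverse = [377/60 -7/4 -5/12; 73/12 -7/4 -5/12; 11/6 -1/2 -1/6]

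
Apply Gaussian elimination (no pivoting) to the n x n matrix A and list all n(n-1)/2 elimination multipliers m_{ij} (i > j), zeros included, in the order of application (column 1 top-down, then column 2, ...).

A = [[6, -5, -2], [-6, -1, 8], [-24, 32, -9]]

multipliers: -1, -4, -2

Forward elimination:
R2 <- R2 - (-1)*R1:  [  0  -6   6 ]
R3 <- R3 - (-4)*R1:  [   0   12  -17 ]
R3 <- R3 - (-2)*R2:  [  0   0  -5 ]
Multipliers (in order of application): m_{21} = -1, m_{31} = -4, m_{32} = -2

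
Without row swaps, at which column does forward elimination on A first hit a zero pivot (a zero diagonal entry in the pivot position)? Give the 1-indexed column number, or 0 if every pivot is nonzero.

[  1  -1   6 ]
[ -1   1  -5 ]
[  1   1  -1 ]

Naive forward elimination:
R2 <- R2 - (-1)*R1:  [ 0  0  1 ]
R3 <- R3 - (1)*R1:  [  0   2  -7 ]
Matrix at this point:
[ 1  -1   6 ]
[ 0   0   1 ]
[ 0   2  -7 ]
Pivot entry (2,2) is zero but row 3 has 2 in column 2 -> naive elimination stops; a row interchange (e.g. R2 <-> R3) would be required here.

first zero-pivot column = 2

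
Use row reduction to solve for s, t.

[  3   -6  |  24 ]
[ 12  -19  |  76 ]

(0, -4)

Forward elimination on [A|b]:
R2 <- R2 - (4)*R1:  [   0    5  -20 ]
Row echelon form:
[ 3  -6  |   24 ]
[ 0   5  |  -20 ]
Back-substitution:
t = (-20) / 5 = -4
s = (24 - (-6)*(-4)) / 3 = 0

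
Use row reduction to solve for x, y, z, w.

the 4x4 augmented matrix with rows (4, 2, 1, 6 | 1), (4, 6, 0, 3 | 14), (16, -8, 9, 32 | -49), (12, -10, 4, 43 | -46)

Forward elimination on [A|b]:
R2 <- R2 - (1)*R1:  [  0   4  -1  -3  13 ]
R3 <- R3 - (4)*R1:  [   0  -16    5    8  -53 ]
R4 <- R4 - (3)*R1:  [   0  -16    1   25  -49 ]
R3 <- R3 - (-4)*R2:  [  0   0   1  -4  -1 ]
R4 <- R4 - (-4)*R2:  [  0   0  -3  13   3 ]
R4 <- R4 - (-3)*R3:  [ 0  0  0  1  0 ]
Row echelon form:
[ 4  2   1   6  |   1 ]
[ 0  4  -1  -3  |  13 ]
[ 0  0   1  -4  |  -1 ]
[ 0  0   0   1  |   0 ]
Back-substitution:
w = (0) / 1 = 0
z = (-1 - (-4)*(0)) / 1 = -1
y = (13 - (-1)*(-1) - (-3)*(0)) / 4 = 3
x = (1 - (2)*(3) - (1)*(-1) - (6)*(0)) / 4 = -1

(-1, 3, -1, 0)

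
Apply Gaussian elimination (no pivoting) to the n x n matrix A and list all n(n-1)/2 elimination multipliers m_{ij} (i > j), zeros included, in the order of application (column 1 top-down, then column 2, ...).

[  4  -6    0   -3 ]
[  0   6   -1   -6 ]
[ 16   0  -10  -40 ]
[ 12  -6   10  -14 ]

multipliers: 0, 4, 3, 4, 2, -2

Forward elimination:
R2: entry in column 1 is already 0 -> m_{21} = 0 (no row operation needed)
R3 <- R3 - (4)*R1:  [   0   24  -10  -28 ]
R4 <- R4 - (3)*R1:  [  0  12  10  -5 ]
R3 <- R3 - (4)*R2:  [  0   0  -6  -4 ]
R4 <- R4 - (2)*R2:  [  0   0  12   7 ]
R4 <- R4 - (-2)*R3:  [  0   0   0  -1 ]
Multipliers (in order of application): m_{21} = 0, m_{31} = 4, m_{41} = 3, m_{32} = 4, m_{42} = 2, m_{43} = -2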